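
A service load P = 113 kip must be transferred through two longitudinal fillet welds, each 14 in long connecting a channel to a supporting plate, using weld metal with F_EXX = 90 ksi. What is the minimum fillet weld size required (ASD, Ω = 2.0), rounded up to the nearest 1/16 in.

w = 1/4 in

Total weld length L = 28 in.
Required throat t_e = P × Ω / (0.6 F_EXX × L) = 113 × 2.0 / (0.6 × 90 × 28) = 0.1495 in.
Required leg w = t_e / 0.707 = 0.2114 in → use 1/4 in.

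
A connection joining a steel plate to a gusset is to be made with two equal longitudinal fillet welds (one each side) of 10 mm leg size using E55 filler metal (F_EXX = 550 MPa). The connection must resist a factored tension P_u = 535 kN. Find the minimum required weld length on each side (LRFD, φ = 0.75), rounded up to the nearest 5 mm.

L = 155 mm on each side

Throat t_e = 0.707 × 10 = 7.07 mm.
φr_n = 0.75 × 0.6 × 550 × 7.07 × 10⁻³ = 1.75 kN/mm.
L_req = P_u / φr_n = 535 / 1.75 = 305.7 mm total.
Per side: 305.7 / 2 = 152.9 mm.
Round up → use L = 155 mm on each side.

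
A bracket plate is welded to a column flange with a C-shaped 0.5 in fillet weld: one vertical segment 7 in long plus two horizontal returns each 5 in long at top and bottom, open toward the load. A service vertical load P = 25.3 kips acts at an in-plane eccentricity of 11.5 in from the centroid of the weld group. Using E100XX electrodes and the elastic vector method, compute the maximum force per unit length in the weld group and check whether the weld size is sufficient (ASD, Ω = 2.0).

E100XX → F_EXX = 100 ksi.
Total weld length L_w = 17 in. Treat welds as unit-width lines.
Centroid: x̄ = 2×5×2.5 / 17 = 1.471 in from the vertical weld.
Polar moment about centroid: J = I_x + I_y = [7³/12 + 2×5×3.5²] + [7×1.471² + 2(5³/12 + 5×1.029²)] = 197.7 in³.
Direct shear f_v = P/L_w = 25.3 / 17 = 1.488 kip/in (vertical).
Torsion M = P·e = 25.3 × 11.5 = 290.95 kip·in.
Critical point at (x, y) = (3.529, 3.5) from centroid. f_tx = M·y/J = 5.152 kip/in; f_ty = M·x/J = 5.195 kip/in.
Resultant f_max = √[f_tx² + (f_v + f_ty)²] = √[5.152² + (1.488 + 5.195)²] = 8.439 kip/in.
Capacity per unit length: r_n/Ω = (1/2.0) × 0.6 × 100 × (0.707 × 0.5) = 10.6 kip/in.
8.439 ≤ 10.6 → adequate.

f_max ≈ 8.44 kip/in; adequate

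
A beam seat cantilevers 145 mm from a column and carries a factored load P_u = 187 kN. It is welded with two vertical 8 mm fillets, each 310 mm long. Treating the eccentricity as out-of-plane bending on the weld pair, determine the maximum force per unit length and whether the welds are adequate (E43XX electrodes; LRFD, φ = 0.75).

E43XX → F_EXX = 430 MPa.
L_w = 2 × 310 = 620 mm; section modulus (unit throat) S = 2 × L²/6 = 32030 mm².
Direct shear f_v = P/L_w = 187×10³/620 = 301.6 N/mm.
Moment M = P × e = 187×10³ × 145 = 27115000 N·mm; bending f_b = M/S = 846.5 N/mm.
f_max = √(f_v² + f_b²) = √(301.6² + 846.5²) = 898.6 N/mm.
φr_n = 0.75 × 0.6 × 430 × (0.707 × 8) = 1094 N/mm → adequate.

f_max ≈ 899 N/mm; adequate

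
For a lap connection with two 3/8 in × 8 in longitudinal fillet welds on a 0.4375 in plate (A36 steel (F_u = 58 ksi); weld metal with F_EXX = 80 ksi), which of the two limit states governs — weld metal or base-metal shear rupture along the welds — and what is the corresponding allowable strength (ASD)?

t_e = 0.707 × 0.375 = 0.2651 in; L = 16 in.
Weld metal: R_n/Ω = (1/2.0) × 0.6 × 80 × 0.2651 × 16 = 101.8 kip.
Base metal (shear rupture): R_n/Ω = (1/2.0) × 0.6 × 58 × 0.4375 × 16 = 121.8 kip.
Governing: weld metal.

R_n/Ω ≈ 102 kip (weld metal governs)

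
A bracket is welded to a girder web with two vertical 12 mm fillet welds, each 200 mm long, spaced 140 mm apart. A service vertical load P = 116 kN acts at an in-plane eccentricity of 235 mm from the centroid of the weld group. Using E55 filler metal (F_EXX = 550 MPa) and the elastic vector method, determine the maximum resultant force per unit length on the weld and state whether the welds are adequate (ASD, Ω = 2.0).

f_max ≈ 1200 N/mm; adequate

Total weld length L_w = 400 mm. Treat welds as unit-width lines.
Polar moment about centroid: J = 2[d³/12 + d(b/2)²] = 2[200³/12 + 200×70²] = 3293000 mm³.
Direct shear f_v = P/L_w = 116×10³ / 400 = 290 N/mm (vertical).
Torsion M = P·e = 116×10³ × 235 = 27260000 N·mm.
Critical point at (x, y) = (70, 100) from centroid. f_tx = M·y/J = 827.7 N/mm; f_ty = M·x/J = 579.4 N/mm.
Resultant f_max = √[f_tx² + (f_v + f_ty)²] = √[827.7² + (290 + 579.4)²] = 1200 N/mm.
Capacity per unit length: r_n/Ω = (1/2.0) × 0.6 × 550 × (0.707 × 12) = 1400 N/mm.
1200 ≤ 1400 → adequate.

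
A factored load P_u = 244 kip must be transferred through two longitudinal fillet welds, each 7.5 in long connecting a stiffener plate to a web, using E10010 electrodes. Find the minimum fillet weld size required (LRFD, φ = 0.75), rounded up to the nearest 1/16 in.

E100XX → F_EXX = 100 ksi.
Total weld length L = 15 in.
Required throat t_e = P_u / (φ × 0.6 F_EXX × L) = 244 / (0.75 × 0.6 × 100 × 15) = 0.3615 in.
Required leg w = t_e / 0.707 = 0.5113 in → use 9/16 in.

w = 9/16 in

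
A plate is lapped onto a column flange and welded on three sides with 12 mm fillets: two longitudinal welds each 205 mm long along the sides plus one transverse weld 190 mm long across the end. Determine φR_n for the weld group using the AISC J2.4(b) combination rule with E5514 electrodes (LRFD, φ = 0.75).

E55XX → F_EXX = 550 MPa.
t_e = 0.707 × 12 = 8.484 mm.
R_nwl = 0.6 × 550 × 8.484 × 410 × 10⁻³ = 1148 kN (longitudinal, 2 welds).
R_nwt = 0.6 × 550 × 8.484 × 190 × 10⁻³ = 531.9 kN (transverse, base value).
(i) R_nwl + R_nwt = 1680 kN; (ii) 0.85 R_nwl + 1.5 R_nwt = 1774 kN.
R_n = max = 1774 kN [governs: (ii)]; φR_n = 1330 kN.

φR_n ≈ 1330 kN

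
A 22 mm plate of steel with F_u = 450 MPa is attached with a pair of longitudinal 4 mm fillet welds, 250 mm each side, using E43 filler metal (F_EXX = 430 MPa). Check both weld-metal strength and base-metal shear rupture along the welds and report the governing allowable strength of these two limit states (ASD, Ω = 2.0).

t_e = 0.707 × 4 = 2.828 mm; L = 500 mm.
Weld metal: R_n/Ω = (1/2.0) × 0.6 × 430 × 2.828 × 500 × 10⁻³ = 182.4 kN.
Base metal (shear rupture): R_n/Ω = (1/2.0) × 0.6 × 450 × 22 × 500 × 10⁻³ = 1485 kN.
Governing: weld metal.

R_n/Ω ≈ 182 kN (weld metal governs)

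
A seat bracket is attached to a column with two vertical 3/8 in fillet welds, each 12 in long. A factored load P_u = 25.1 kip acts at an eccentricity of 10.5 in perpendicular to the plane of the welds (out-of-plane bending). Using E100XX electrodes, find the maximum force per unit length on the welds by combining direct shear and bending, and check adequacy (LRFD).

E100XX → F_EXX = 100 ksi.
L_w = 2 × 12 = 24 in; section modulus (unit throat) S = 2 × L²/6 = 48 in².
Direct shear f_v = P/L_w = 25.1/24 = 1.046 kip/in.
Moment M = P × e = 25.1 × 10.5 = 263.55 kip·in; bending f_b = M/S = 5.491 kip/in.
f_max = √(f_v² + f_b²) = √(1.046² + 5.491²) = 5.589 kip/in.
φr_n = 0.75 × 0.6 × 100 × (0.707 × 0.375) = 11.93 kip/in → adequate.

f_max ≈ 5.59 kip/in; adequate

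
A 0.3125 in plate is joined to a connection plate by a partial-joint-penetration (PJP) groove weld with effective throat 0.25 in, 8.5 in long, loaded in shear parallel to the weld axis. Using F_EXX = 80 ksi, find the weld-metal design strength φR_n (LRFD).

Effective throat (given) t_e = 0.25 in.
A_we = 0.25 × 8.5 = 2.125 in².
F_nw = 0.6 F_EXX = 48 ksi.
φR_n = 0.75 × 48 × 2.125 = 76.5 kip.

φR_n ≈ 76.5 kip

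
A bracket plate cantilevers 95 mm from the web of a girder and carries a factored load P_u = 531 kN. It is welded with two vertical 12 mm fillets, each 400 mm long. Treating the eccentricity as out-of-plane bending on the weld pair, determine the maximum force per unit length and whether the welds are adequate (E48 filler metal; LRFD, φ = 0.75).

f_max ≈ 1160 N/mm; adequate

E48XX → F_EXX = 480 MPa.
L_w = 2 × 400 = 800 mm; section modulus (unit throat) S = 2 × L²/6 = 53330 mm².
Direct shear f_v = P/L_w = 531×10³/800 = 663.8 N/mm.
Moment M = P × e = 531×10³ × 95 = 50445000 N·mm; bending f_b = M/S = 945.8 N/mm.
f_max = √(f_v² + f_b²) = √(663.8² + 945.8²) = 1156 N/mm.
φr_n = 0.75 × 0.6 × 480 × (0.707 × 12) = 1833 N/mm → adequate.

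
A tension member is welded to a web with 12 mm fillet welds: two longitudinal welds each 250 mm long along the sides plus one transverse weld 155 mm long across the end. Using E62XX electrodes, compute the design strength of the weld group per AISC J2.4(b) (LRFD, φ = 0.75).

E62XX → F_EXX = 620 MPa.
t_e = 0.707 × 12 = 8.484 mm.
R_nwl = 0.6 × 620 × 8.484 × 500 × 10⁻³ = 1578 kN (longitudinal, 2 welds).
R_nwt = 0.6 × 620 × 8.484 × 155 × 10⁻³ = 489.2 kN (transverse, base value).
(i) R_nwl + R_nwt = 2067 kN; (ii) 0.85 R_nwl + 1.5 R_nwt = 2075 kN.
R_n = max = 2075 kN [governs: (ii)]; φR_n = 1556 kN.

φR_n ≈ 1560 kN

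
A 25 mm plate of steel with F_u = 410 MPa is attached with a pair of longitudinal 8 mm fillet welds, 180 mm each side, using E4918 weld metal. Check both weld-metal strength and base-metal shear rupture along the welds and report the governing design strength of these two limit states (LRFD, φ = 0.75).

φR_n ≈ 449 kN (weld metal governs)

E49XX → F_EXX = 490 MPa.
t_e = 0.707 × 8 = 5.656 mm; L = 360 mm.
Weld metal: φR_n = 0.75 × 0.6 × 490 × 5.656 × 360 × 10⁻³ = 449 kN.
Base metal (shear rupture): φR_n = 0.75 × 0.6 × 410 × 25 × 360 × 10⁻³ = 1660 kN.
Governing: weld metal.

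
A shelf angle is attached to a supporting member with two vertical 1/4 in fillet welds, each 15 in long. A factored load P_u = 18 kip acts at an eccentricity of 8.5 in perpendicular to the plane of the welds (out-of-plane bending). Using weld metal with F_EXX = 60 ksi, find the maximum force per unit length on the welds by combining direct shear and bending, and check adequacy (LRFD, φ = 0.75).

L_w = 2 × 15 = 30 in; section modulus (unit throat) S = 2 × L²/6 = 75 in².
Direct shear f_v = P/L_w = 18/30 = 0.6 kip/in.
Moment M = P × e = 18 × 8.5 = 153 kip·in; bending f_b = M/S = 2.04 kip/in.
f_max = √(f_v² + f_b²) = √(0.6² + 2.04²) = 2.126 kip/in.
φr_n = 0.75 × 0.6 × 60 × (0.707 × 0.25) = 4.772 kip/in → adequate.

f_max ≈ 2.13 kip/in; adequate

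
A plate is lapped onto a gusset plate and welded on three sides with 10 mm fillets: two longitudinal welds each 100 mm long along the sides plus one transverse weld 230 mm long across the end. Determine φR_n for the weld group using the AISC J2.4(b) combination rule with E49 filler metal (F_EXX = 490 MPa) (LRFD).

t_e = 0.707 × 10 = 7.07 mm.
R_nwl = 0.6 × 490 × 7.07 × 200 × 10⁻³ = 415.7 kN (longitudinal, 2 welds).
R_nwt = 0.6 × 490 × 7.07 × 230 × 10⁻³ = 478.1 kN (transverse, base value).
(i) R_nwl + R_nwt = 893.8 kN; (ii) 0.85 R_nwl + 1.5 R_nwt = 1070 kN.
R_n = max = 1070 kN [governs: (ii)]; φR_n = 802.9 kN.

φR_n ≈ 803 kN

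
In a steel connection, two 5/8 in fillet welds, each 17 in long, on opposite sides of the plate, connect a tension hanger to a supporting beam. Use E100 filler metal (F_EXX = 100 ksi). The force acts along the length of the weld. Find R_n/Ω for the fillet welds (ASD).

Effective throat t_e = 0.707 × 0.625 = 0.4419 in.
Total length L = 34 in; A_we = 0.4419 × 34 = 15.02 in².
F_nw = 0.6 F_EXX = 0.6 × 100 = 60 ksi.
R_n = 60 × 15.02 = 901.4 kip; R_n/Ω = 901.4/2.0 = 450.7 kip.

R_n/Ω ≈ 451 kip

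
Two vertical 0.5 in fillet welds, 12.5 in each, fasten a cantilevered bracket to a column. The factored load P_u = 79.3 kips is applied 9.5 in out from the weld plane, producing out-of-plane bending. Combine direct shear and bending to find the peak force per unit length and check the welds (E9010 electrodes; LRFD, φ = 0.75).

E90XX → F_EXX = 90 ksi.
L_w = 2 × 12.5 = 25 in; section modulus (unit throat) S = 2 × L²/6 = 52.08 in².
Direct shear f_v = P/L_w = 79.3/25 = 3.172 kip/in.
Moment M = P × e = 79.3 × 9.5 = 753.35 kip·in; bending f_b = M/S = 14.46 kip/in.
f_max = √(f_v² + f_b²) = √(3.172² + 14.46²) = 14.81 kip/in.
φr_n = 0.75 × 0.6 × 90 × (0.707 × 0.5) = 14.32 kip/in → NOT adequate.

f_max ≈ 14.8 kip/in; NOT adequate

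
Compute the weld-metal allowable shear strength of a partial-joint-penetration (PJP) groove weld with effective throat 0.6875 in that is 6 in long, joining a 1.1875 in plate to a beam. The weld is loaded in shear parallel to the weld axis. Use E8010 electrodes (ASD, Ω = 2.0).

R_n/Ω ≈ 99 kip

E80XX → F_EXX = 80 ksi.
Effective throat (given) t_e = 0.6875 in.
A_we = 0.6875 × 6 = 4.125 in².
F_nw = 0.6 F_EXX = 48 ksi.
R_n/Ω = (48 × 4.125) / 2.0 = 99 kip.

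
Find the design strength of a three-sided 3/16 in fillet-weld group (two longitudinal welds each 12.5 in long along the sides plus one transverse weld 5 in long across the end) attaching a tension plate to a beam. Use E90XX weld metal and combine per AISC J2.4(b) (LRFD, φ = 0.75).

φR_n ≈ 161 kips

E90XX → F_EXX = 90 ksi.
t_e = 0.707 × 0.1875 = 0.1326 in.
R_nwl = 0.6 × 90 × 0.1326 × 25 = 179 kips (longitudinal, 2 welds).
R_nwt = 0.6 × 90 × 0.1326 × 5 = 35.79 kips (transverse, base value).
(i) R_nwl + R_nwt = 214.8 kips; (ii) 0.85 R_nwl + 1.5 R_nwt = 205.8 kips.
R_n = max = 214.8 kips [governs: (i)]; φR_n = 161.1 kips.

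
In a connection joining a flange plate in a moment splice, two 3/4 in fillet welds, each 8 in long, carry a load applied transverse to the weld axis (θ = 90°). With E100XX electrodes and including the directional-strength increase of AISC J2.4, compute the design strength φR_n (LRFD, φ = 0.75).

E100XX → F_EXX = 100 ksi.
t_e = 0.707 × 0.75 = 0.5302 in; A_we = 0.5302 × 16 = 8.484 in².
Directional factor: 1.0 + 0.5 sin^1.5(90°) = 1.5.
F_nw = 0.6 × 100 × 1.5 = 90 ksi.
φR_n = 0.75 × 90 × 8.484 = 572.7 kips.

φR_n ≈ 573 kips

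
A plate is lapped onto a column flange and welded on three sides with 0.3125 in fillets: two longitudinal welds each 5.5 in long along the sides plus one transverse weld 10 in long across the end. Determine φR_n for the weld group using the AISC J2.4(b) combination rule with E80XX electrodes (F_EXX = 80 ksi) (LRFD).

φR_n ≈ 194 kip

t_e = 0.707 × 0.3125 = 0.2209 in.
R_nwl = 0.6 × 80 × 0.2209 × 11 = 116.7 kip (longitudinal, 2 welds).
R_nwt = 0.6 × 80 × 0.2209 × 10 = 106 kip (transverse, base value).
(i) R_nwl + R_nwt = 222.7 kip; (ii) 0.85 R_nwl + 1.5 R_nwt = 258.2 kip.
R_n = max = 258.2 kip [governs: (ii)]; φR_n = 193.7 kip.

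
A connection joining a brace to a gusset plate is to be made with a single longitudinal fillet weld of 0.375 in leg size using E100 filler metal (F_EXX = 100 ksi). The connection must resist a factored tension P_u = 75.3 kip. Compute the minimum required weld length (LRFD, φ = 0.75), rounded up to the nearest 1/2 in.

Throat t_e = 0.707 × 0.375 = 0.2651 in.
φr_n = 0.75 × 0.6 × 100 × 0.2651 = 11.93 kip/in.
L_req = P_u / φr_n = 75.3 / 11.93 = 6.311 in total.
Round up → use L = 6.5 in.

L = 6.5 in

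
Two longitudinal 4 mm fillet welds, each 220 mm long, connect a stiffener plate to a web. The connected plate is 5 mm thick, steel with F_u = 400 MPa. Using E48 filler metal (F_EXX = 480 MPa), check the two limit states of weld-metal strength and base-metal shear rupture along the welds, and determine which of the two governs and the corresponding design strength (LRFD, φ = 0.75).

φR_n ≈ 269 kN (weld metal governs)

t_e = 0.707 × 4 = 2.828 mm; L = 440 mm.
Weld metal: φR_n = 0.75 × 0.6 × 480 × 2.828 × 440 × 10⁻³ = 268.8 kN.
Base metal (shear rupture): φR_n = 0.75 × 0.6 × 400 × 5 × 440 × 10⁻³ = 396 kN.
Governing: weld metal.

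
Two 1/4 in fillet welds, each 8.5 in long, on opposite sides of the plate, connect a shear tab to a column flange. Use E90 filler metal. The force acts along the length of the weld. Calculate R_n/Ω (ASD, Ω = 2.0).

R_n/Ω ≈ 81.1 kip

E90XX → F_EXX = 90 ksi.
Effective throat t_e = 0.707 × 0.25 = 0.1767 in.
Total length L = 17 in; A_we = 0.1767 × 17 = 3.005 in².
F_nw = 0.6 F_EXX = 0.6 × 90 = 54 ksi.
R_n = 54 × 3.005 = 162.3 kip; R_n/Ω = 162.3/2.0 = 81.13 kip.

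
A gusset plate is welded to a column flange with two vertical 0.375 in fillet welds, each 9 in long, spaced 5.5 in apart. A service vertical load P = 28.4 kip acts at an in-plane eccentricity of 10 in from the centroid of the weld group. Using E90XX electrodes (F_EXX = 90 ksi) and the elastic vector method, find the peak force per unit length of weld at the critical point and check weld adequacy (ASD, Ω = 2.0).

Total weld length L_w = 18 in. Treat welds as unit-width lines.
Polar moment about centroid: J = 2[d³/12 + d(b/2)²] = 2[9³/12 + 9×2.75²] = 257.6 in³.
Direct shear f_v = P/L_w = 28.4 / 18 = 1.578 kip/in (vertical).
Torsion M = P·e = 28.4 × 10 = 284 kip·in.
Critical point at (x, y) = (2.75, 4.5) from centroid. f_tx = M·y/J = 4.961 kip/in; f_ty = M·x/J = 3.032 kip/in.
Resultant f_max = √[f_tx² + (f_v + f_ty)²] = √[4.961² + (1.578 + 3.032)²] = 6.772 kip/in.
Capacity per unit length: r_n/Ω = (1/2.0) × 0.6 × 90 × (0.707 × 0.375) = 7.158 kip/in.
6.772 ≤ 7.158 → adequate.

f_max ≈ 6.77 kip/in; adequate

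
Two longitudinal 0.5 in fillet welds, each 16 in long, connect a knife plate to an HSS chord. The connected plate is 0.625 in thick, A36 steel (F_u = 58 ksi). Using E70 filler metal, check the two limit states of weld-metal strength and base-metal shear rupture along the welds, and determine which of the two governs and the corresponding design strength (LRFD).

E70XX → F_EXX = 70 ksi.
t_e = 0.707 × 0.5 = 0.3535 in; L = 32 in.
Weld metal: φR_n = 0.75 × 0.6 × 70 × 0.3535 × 32 = 356.3 kips.
Base metal (shear rupture): φR_n = 0.75 × 0.6 × 58 × 0.625 × 32 = 522 kips.
Governing: weld metal.

φR_n ≈ 356 kips (weld metal governs)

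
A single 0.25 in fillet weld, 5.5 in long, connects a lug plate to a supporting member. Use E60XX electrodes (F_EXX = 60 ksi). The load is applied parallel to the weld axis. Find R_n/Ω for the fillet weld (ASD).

Effective throat t_e = 0.707 × 0.25 = 0.1767 in.
Total length L = 5.5 in; A_we = 0.1767 × 5.5 = 0.9721 in².
F_nw = 0.6 F_EXX = 0.6 × 60 = 36 ksi.
R_n = 36 × 0.9721 = 35 kips; R_n/Ω = 35/2.0 = 17.5 kips.

R_n/Ω ≈ 17.5 kips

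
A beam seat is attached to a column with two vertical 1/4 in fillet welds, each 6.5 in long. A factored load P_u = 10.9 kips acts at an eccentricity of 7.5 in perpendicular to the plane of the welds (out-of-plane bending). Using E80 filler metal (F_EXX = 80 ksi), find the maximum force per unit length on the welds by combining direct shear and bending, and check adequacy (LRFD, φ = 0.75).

f_max ≈ 5.86 kip/in; adequate

L_w = 2 × 6.5 = 13 in; section modulus (unit throat) S = 2 × L²/6 = 14.08 in².
Direct shear f_v = P/L_w = 10.9/13 = 0.8385 kip/in.
Moment M = P × e = 10.9 × 7.5 = 81.75 kip·in; bending f_b = M/S = 5.805 kip/in.
f_max = √(f_v² + f_b²) = √(0.8385² + 5.805²) = 5.865 kip/in.
φr_n = 0.75 × 0.6 × 80 × (0.707 × 0.25) = 6.363 kip/in → adequate.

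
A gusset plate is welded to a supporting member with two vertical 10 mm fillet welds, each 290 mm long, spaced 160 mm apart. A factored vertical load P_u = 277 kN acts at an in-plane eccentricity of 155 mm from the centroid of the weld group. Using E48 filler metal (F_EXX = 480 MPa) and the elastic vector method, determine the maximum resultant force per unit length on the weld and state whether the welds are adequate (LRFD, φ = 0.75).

f_max ≈ 1220 N/mm; adequate

Total weld length L_w = 580 mm. Treat welds as unit-width lines.
Polar moment about centroid: J = 2[d³/12 + d(b/2)²] = 2[290³/12 + 290×80²] = 7777000 mm³.
Direct shear f_v = P/L_w = 277×10³ / 580 = 477.6 N/mm (vertical).
Torsion M = P·e = 277×10³ × 155 = 42935000 N·mm.
Critical point at (x, y) = (80, 145) from centroid. f_tx = M·y/J = 800.5 N/mm; f_ty = M·x/J = 441.7 N/mm.
Resultant f_max = √[f_tx² + (f_v + f_ty)²] = √[800.5² + (477.6 + 441.7)²] = 1219 N/mm.
Capacity per unit length: φr_n = 0.75 × 0.6 × 480 × (0.707 × 10) = 1527 N/mm.
1219 ≤ 1527 → adequate.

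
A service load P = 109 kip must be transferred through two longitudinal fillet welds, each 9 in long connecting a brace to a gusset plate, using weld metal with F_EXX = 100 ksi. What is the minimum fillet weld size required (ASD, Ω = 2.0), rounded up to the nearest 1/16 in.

w = 5/16 in

Total weld length L = 18 in.
Required throat t_e = P × Ω / (0.6 F_EXX × L) = 109 × 2.0 / (0.6 × 100 × 18) = 0.2019 in.
Required leg w = t_e / 0.707 = 0.2855 in → use 5/16 in.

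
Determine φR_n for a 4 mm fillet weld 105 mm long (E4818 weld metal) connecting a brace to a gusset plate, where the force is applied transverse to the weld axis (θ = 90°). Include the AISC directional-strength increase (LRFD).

φR_n ≈ 96.2 kN

E48XX → F_EXX = 480 MPa.
t_e = 0.707 × 4 = 2.828 mm; A_we = 2.828 × 105 = 296.9 mm².
Directional factor: 1.0 + 0.5 sin^1.5(90°) = 1.5.
F_nw = 0.6 × 480 × 1.5 = 432 MPa.
φR_n = 0.75 × 432 × 296.9 × 10⁻³ = 96.21 kN.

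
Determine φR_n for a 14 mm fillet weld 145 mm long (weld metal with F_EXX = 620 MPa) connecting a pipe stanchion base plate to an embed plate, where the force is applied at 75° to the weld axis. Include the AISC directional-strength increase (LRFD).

t_e = 0.707 × 14 = 9.898 mm; A_we = 9.898 × 145 = 1435 mm².
Directional factor: 1.0 + 0.5 sin^1.5(75°) = 1.475.
F_nw = 0.6 × 620 × 1.475 = 548.6 MPa.
φR_n = 0.75 × 548.6 × 1435 × 10⁻³ = 590.5 kN.

φR_n ≈ 590 kN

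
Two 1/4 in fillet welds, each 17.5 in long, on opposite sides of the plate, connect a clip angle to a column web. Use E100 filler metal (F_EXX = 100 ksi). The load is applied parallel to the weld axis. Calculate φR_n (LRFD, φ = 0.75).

Effective throat t_e = 0.707 × 0.25 = 0.1767 in.
Total length L = 35 in; A_we = 0.1767 × 35 = 6.186 in².
F_nw = 0.6 F_EXX = 0.6 × 100 = 60 ksi.
φR_n = 0.75 × 60 × 6.186 = 278.4 kip.

φR_n ≈ 278 kip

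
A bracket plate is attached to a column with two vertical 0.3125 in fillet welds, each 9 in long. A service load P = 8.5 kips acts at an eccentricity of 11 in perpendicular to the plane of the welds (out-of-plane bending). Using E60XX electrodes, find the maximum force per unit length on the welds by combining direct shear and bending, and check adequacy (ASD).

f_max ≈ 3.5 kip/in; adequate

E60XX → F_EXX = 60 ksi.
L_w = 2 × 9 = 18 in; section modulus (unit throat) S = 2 × L²/6 = 27 in².
Direct shear f_v = P/L_w = 8.5/18 = 0.4722 kip/in.
Moment M = P × e = 8.5 × 11 = 93.5 kip·in; bending f_b = M/S = 3.463 kip/in.
f_max = √(f_v² + f_b²) = √(0.4722² + 3.463²) = 3.495 kip/in.
r_n/Ω = (1/2.0) × 0.6 × 60 × (0.707 × 0.3125) = 3.977 kip/in → adequate.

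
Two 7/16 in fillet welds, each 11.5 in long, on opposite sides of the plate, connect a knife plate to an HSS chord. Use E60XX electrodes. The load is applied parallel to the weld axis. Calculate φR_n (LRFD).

E60XX → F_EXX = 60 ksi.
Effective throat t_e = 0.707 × 0.4375 = 0.3093 in.
Total length L = 23 in; A_we = 0.3093 × 23 = 7.114 in².
F_nw = 0.6 F_EXX = 0.6 × 60 = 36 ksi.
φR_n = 0.75 × 36 × 7.114 = 192.1 kips.

φR_n ≈ 192 kips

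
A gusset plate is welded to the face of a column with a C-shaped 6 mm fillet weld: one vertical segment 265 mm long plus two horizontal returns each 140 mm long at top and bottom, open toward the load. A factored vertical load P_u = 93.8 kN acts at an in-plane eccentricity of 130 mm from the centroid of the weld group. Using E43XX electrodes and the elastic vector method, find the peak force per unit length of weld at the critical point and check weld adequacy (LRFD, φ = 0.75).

f_max ≈ 400 N/mm; adequate

E43XX → F_EXX = 430 MPa.
Total weld length L_w = 545 mm. Treat welds as unit-width lines.
Centroid: x̄ = 2×140×70 / 545 = 35.96 mm from the vertical weld.
Polar moment about centroid: J = I_x + I_y = [265³/12 + 2×140×132.5²] + [265×35.96² + 2(140³/12 + 140×34.04²)] = 7591000 mm³.
Direct shear f_v = P/L_w = 93.8×10³ / 545 = 172.1 N/mm (vertical).
Torsion M = P·e = 93.8×10³ × 130 = 12194000 N·mm.
Critical point at (x, y) = (104, 132.5) from centroid. f_tx = M·y/J = 212.8 N/mm; f_ty = M·x/J = 167.1 N/mm.
Resultant f_max = √[f_tx² + (f_v + f_ty)²] = √[212.8² + (172.1 + 167.1)²] = 400.5 N/mm.
Capacity per unit length: φr_n = 0.75 × 0.6 × 430 × (0.707 × 6) = 820.8 N/mm.
400.5 ≤ 820.8 → adequate.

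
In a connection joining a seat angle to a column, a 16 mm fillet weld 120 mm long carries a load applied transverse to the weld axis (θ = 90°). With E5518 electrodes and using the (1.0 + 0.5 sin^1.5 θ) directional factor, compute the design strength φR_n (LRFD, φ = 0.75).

φR_n ≈ 504 kN

E55XX → F_EXX = 550 MPa.
t_e = 0.707 × 16 = 11.31 mm; A_we = 11.31 × 120 = 1357 mm².
Directional factor: 1.0 + 0.5 sin^1.5(90°) = 1.5.
F_nw = 0.6 × 550 × 1.5 = 495 MPa.
φR_n = 0.75 × 495 × 1357 × 10⁻³ = 503.9 kN.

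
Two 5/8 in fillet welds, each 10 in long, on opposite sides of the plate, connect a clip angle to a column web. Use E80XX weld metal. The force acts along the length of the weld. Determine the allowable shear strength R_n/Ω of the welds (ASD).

R_n/Ω ≈ 212 kips

E80XX → F_EXX = 80 ksi.
Effective throat t_e = 0.707 × 0.625 = 0.4419 in.
Total length L = 20 in; A_we = 0.4419 × 20 = 8.837 in².
F_nw = 0.6 F_EXX = 0.6 × 80 = 48 ksi.
R_n = 48 × 8.837 = 424.2 kips; R_n/Ω = 424.2/2.0 = 212.1 kips.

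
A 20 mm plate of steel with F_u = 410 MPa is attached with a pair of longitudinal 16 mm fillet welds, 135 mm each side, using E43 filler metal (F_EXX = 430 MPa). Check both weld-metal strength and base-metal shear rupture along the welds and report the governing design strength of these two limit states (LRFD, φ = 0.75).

φR_n ≈ 591 kN (weld metal governs)

t_e = 0.707 × 16 = 11.31 mm; L = 270 mm.
Weld metal: φR_n = 0.75 × 0.6 × 430 × 11.31 × 270 × 10⁻³ = 591 kN.
Base metal (shear rupture): φR_n = 0.75 × 0.6 × 410 × 20 × 270 × 10⁻³ = 996.3 kN.
Governing: weld metal.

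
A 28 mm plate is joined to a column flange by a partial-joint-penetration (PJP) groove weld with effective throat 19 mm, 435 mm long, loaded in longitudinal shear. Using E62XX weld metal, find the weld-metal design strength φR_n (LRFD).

φR_n ≈ 2310 kN

E62XX → F_EXX = 620 MPa.
Effective throat (given) t_e = 19 mm.
A_we = 19 × 435 = 8265 mm².
F_nw = 0.6 F_EXX = 372 MPa.
φR_n = 0.75 × 372 × 8265 × 10⁻³ = 2306 kN.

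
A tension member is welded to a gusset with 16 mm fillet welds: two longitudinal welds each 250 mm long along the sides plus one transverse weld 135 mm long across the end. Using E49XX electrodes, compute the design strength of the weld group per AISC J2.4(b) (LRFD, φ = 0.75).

E49XX → F_EXX = 490 MPa.
t_e = 0.707 × 16 = 11.31 mm.
R_nwl = 0.6 × 490 × 11.31 × 500 × 10⁻³ = 1663 kN (longitudinal, 2 welds).
R_nwt = 0.6 × 490 × 11.31 × 135 × 10⁻³ = 449 kN (transverse, base value).
(i) R_nwl + R_nwt = 2112 kN; (ii) 0.85 R_nwl + 1.5 R_nwt = 2087 kN.
R_n = max = 2112 kN [governs: (i)]; φR_n = 1584 kN.

φR_n ≈ 1580 kN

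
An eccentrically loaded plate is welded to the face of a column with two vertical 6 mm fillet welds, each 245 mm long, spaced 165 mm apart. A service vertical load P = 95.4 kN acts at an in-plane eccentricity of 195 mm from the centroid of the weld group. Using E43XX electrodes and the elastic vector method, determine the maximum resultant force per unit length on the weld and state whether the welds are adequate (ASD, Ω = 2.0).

f_max ≈ 606 N/mm; NOT adequate

E43XX → F_EXX = 430 MPa.
Total weld length L_w = 490 mm. Treat welds as unit-width lines.
Polar moment about centroid: J = 2[d³/12 + d(b/2)²] = 2[245³/12 + 245×82.5²] = 5786000 mm³.
Direct shear f_v = P/L_w = 95.4×10³ / 490 = 194.7 N/mm (vertical).
Torsion M = P·e = 95.4×10³ × 195 = 18603000 N·mm.
Critical point at (x, y) = (82.5, 122.5) from centroid. f_tx = M·y/J = 393.9 N/mm; f_ty = M·x/J = 265.2 N/mm.
Resultant f_max = √[f_tx² + (f_v + f_ty)²] = √[393.9² + (194.7 + 265.2)²] = 605.5 N/mm.
Capacity per unit length: r_n/Ω = (1/2.0) × 0.6 × 430 × (0.707 × 6) = 547.2 N/mm.
605.5 > 547.2 → NOT adequate.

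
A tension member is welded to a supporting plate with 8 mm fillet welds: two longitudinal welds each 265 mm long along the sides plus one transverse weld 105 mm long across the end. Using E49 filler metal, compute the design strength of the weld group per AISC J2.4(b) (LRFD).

φR_n ≈ 792 kN

E49XX → F_EXX = 490 MPa.
t_e = 0.707 × 8 = 5.656 mm.
R_nwl = 0.6 × 490 × 5.656 × 530 × 10⁻³ = 881.3 kN (longitudinal, 2 welds).
R_nwt = 0.6 × 490 × 5.656 × 105 × 10⁻³ = 174.6 kN (transverse, base value).
(i) R_nwl + R_nwt = 1056 kN; (ii) 0.85 R_nwl + 1.5 R_nwt = 1011 kN.
R_n = max = 1056 kN [governs: (i)]; φR_n = 791.9 kN.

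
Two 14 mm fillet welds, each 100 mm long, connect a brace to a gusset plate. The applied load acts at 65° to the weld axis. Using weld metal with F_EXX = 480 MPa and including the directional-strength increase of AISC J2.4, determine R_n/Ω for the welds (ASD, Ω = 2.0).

R_n/Ω ≈ 408 kN

t_e = 0.707 × 14 = 9.898 mm; A_we = 9.898 × 200 = 1980 mm².
Directional factor: 1.0 + 0.5 sin^1.5(65°) = 1.431.
F_nw = 0.6 × 480 × 1.431 = 412.2 MPa.
R_n/Ω = (412.2 × 1980) / 2.0 × 10⁻³ = 408 kN.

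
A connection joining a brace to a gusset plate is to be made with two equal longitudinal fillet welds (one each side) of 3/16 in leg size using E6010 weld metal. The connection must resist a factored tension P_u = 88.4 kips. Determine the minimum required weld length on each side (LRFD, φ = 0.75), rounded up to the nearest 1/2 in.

L = 12.5 in on each side

E60XX → F_EXX = 60 ksi.
Throat t_e = 0.707 × 0.1875 = 0.1326 in.
φr_n = 0.75 × 0.6 × 60 × 0.1326 = 3.579 kips/in.
L_req = P_u / φr_n = 88.4 / 3.579 = 24.7 in total.
Per side: 24.7 / 2 = 12.35 in.
Round up → use L = 12.5 in on each side.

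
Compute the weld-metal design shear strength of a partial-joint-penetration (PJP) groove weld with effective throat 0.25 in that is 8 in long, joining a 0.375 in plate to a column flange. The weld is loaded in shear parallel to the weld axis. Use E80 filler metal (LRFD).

E80XX → F_EXX = 80 ksi.
Effective throat (given) t_e = 0.25 in.
A_we = 0.25 × 8 = 2 in².
F_nw = 0.6 F_EXX = 48 ksi.
φR_n = 0.75 × 48 × 2 = 72 kips.

φR_n ≈ 72 kips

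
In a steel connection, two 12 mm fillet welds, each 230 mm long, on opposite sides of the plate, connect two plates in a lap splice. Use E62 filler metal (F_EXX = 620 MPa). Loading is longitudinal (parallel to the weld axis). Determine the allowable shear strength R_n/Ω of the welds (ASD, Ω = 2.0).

Effective throat t_e = 0.707 × 12 = 8.484 mm.
Total length L = 460 mm; A_we = 8.484 × 460 = 3903 mm².
F_nw = 0.6 F_EXX = 0.6 × 620 = 372 MPa.
R_n = 372 × 3903 × 10⁻³ = 1452 kN; R_n/Ω = 1452/2.0 = 725.9 kN.

R_n/Ω ≈ 726 kN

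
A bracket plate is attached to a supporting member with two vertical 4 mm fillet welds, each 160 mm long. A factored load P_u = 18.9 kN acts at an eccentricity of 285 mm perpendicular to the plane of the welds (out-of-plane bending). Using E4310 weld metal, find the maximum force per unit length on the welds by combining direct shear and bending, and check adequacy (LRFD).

E43XX → F_EXX = 430 MPa.
L_w = 2 × 160 = 320 mm; section modulus (unit throat) S = 2 × L²/6 = 8533 mm².
Direct shear f_v = P/L_w = 18.9×10³/320 = 59.06 N/mm.
Moment M = P × e = 18.9×10³ × 285 = 5386500 N·mm; bending f_b = M/S = 631.2 N/mm.
f_max = √(f_v² + f_b²) = √(59.06² + 631.2²) = 634 N/mm.
φr_n = 0.75 × 0.6 × 430 × (0.707 × 4) = 547.2 N/mm → NOT adequate.

f_max ≈ 634 N/mm; NOT adequate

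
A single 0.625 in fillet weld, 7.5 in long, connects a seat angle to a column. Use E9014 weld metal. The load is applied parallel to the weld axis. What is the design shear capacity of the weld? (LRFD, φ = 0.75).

φR_n ≈ 134 kip

E90XX → F_EXX = 90 ksi.
Effective throat t_e = 0.707 × 0.625 = 0.4419 in.
Total length L = 7.5 in; A_we = 0.4419 × 7.5 = 3.314 in².
F_nw = 0.6 F_EXX = 0.6 × 90 = 54 ksi.
φR_n = 0.75 × 54 × 3.314 = 134.2 kip.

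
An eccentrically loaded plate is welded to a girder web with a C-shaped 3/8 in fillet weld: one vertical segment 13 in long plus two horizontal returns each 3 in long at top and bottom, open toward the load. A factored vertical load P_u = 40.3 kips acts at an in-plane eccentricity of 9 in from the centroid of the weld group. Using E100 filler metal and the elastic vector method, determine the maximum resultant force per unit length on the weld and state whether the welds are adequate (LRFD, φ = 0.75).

f_max ≈ 6.68 kip/in; adequate

E100XX → F_EXX = 100 ksi.
Total weld length L_w = 19 in. Treat welds as unit-width lines.
Centroid: x̄ = 2×3×1.5 / 19 = 0.4737 in from the vertical weld.
Polar moment about centroid: J = I_x + I_y = [13³/12 + 2×3×6.5²] + [13×0.4737² + 2(3³/12 + 3×1.026²)] = 450.3 in³.
Direct shear f_v = P/L_w = 40.3 / 19 = 2.121 kip/in (vertical).
Torsion M = P·e = 40.3 × 9 = 362.7 kip·in.
Critical point at (x, y) = (2.526, 6.5) from centroid. f_tx = M·y/J = 5.235 kip/in; f_ty = M·x/J = 2.035 kip/in.
Resultant f_max = √[f_tx² + (f_v + f_ty)²] = √[5.235² + (2.121 + 2.035)²] = 6.684 kip/in.
Capacity per unit length: φr_n = 0.75 × 0.6 × 100 × (0.707 × 0.375) = 11.93 kip/in.
6.684 ≤ 11.93 → adequate.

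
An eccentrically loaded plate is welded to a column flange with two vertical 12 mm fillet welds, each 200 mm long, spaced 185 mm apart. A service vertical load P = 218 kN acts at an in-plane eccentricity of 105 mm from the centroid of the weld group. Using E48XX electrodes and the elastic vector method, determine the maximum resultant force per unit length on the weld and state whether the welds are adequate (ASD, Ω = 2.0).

E48XX → F_EXX = 480 MPa.
Total weld length L_w = 400 mm. Treat welds as unit-width lines.
Polar moment about centroid: J = 2[d³/12 + d(b/2)²] = 2[200³/12 + 200×92.5²] = 4756000 mm³.
Direct shear f_v = P/L_w = 218×10³ / 400 = 545 N/mm (vertical).
Torsion M = P·e = 218×10³ × 105 = 22890000 N·mm.
Critical point at (x, y) = (92.5, 100) from centroid. f_tx = M·y/J = 481.3 N/mm; f_ty = M·x/J = 445.2 N/mm.
Resultant f_max = √[f_tx² + (f_v + f_ty)²] = √[481.3² + (545 + 445.2)²] = 1101 N/mm.
Capacity per unit length: r_n/Ω = (1/2.0) × 0.6 × 480 × (0.707 × 12) = 1222 N/mm.
1101 ≤ 1222 → adequate.

f_max ≈ 1100 N/mm; adequate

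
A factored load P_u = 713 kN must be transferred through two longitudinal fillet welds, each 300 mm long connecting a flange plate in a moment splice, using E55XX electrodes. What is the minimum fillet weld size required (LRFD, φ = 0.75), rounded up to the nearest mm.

E55XX → F_EXX = 550 MPa.
Total weld length L = 600 mm.
Required throat t_e = P_u / (φ × 0.6 F_EXX × L) = 713 / (0.75 × 0.6 × 550 × 600 × 10⁻³) = 4.801 mm.
Required leg w = t_e / 0.707 = 6.791 mm → use 7 mm.

w = 7 mm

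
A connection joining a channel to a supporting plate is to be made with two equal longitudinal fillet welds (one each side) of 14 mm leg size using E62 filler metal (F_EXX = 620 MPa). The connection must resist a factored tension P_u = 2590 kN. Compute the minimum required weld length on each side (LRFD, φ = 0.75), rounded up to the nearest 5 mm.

L = 470 mm on each side

Throat t_e = 0.707 × 14 = 9.898 mm.
φr_n = 0.75 × 0.6 × 620 × 9.898 × 10⁻³ = 2.762 kN/mm.
L_req = P_u / φr_n = 2590 / 2.762 = 937.9 mm total.
Per side: 937.9 / 2 = 468.9 mm.
Round up → use L = 470 mm on each side.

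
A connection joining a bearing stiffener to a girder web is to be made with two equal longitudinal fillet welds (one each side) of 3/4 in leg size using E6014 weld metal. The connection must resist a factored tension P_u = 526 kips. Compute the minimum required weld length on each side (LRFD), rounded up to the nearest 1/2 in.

E60XX → F_EXX = 60 ksi.
Throat t_e = 0.707 × 0.75 = 0.5302 in.
φr_n = 0.75 × 0.6 × 60 × 0.5302 = 14.32 kips/in.
L_req = P_u / φr_n = 526 / 14.32 = 36.74 in total.
Per side: 36.74 / 2 = 18.37 in.
Round up → use L = 18.5 in on each side.

L = 18.5 in on each side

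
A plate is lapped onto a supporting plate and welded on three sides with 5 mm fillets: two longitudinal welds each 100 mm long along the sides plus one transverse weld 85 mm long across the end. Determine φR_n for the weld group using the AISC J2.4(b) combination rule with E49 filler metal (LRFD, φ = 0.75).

φR_n ≈ 232 kN

E49XX → F_EXX = 490 MPa.
t_e = 0.707 × 5 = 3.535 mm.
R_nwl = 0.6 × 490 × 3.535 × 200 × 10⁻³ = 207.9 kN (longitudinal, 2 welds).
R_nwt = 0.6 × 490 × 3.535 × 85 × 10⁻³ = 88.34 kN (transverse, base value).
(i) R_nwl + R_nwt = 296.2 kN; (ii) 0.85 R_nwl + 1.5 R_nwt = 309.2 kN.
R_n = max = 309.2 kN [governs: (ii)]; φR_n = 231.9 kN.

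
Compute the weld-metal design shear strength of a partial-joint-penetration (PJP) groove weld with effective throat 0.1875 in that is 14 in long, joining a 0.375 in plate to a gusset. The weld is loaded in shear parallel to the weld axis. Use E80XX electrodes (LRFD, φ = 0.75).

φR_n ≈ 94.5 kips

E80XX → F_EXX = 80 ksi.
Effective throat (given) t_e = 0.1875 in.
A_we = 0.1875 × 14 = 2.625 in².
F_nw = 0.6 F_EXX = 48 ksi.
φR_n = 0.75 × 48 × 2.625 = 94.5 kips.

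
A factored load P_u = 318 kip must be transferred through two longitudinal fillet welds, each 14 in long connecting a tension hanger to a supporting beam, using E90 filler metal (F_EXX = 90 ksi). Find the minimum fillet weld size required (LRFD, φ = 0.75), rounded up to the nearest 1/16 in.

w = 7/16 in

Total weld length L = 28 in.
Required throat t_e = P_u / (φ × 0.6 F_EXX × L) = 318 / (0.75 × 0.6 × 90 × 28) = 0.2804 in.
Required leg w = t_e / 0.707 = 0.3966 in → use 7/16 in.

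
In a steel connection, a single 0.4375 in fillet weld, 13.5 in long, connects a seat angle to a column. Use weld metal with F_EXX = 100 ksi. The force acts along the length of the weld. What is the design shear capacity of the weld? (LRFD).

φR_n ≈ 188 kip

Effective throat t_e = 0.707 × 0.4375 = 0.3093 in.
Total length L = 13.5 in; A_we = 0.3093 × 13.5 = 4.176 in².
F_nw = 0.6 F_EXX = 0.6 × 100 = 60 ksi.
φR_n = 0.75 × 60 × 4.176 = 187.9 kip.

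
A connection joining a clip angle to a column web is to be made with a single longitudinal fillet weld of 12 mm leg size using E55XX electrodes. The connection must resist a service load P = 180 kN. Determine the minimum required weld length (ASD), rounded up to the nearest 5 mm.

E55XX → F_EXX = 550 MPa.
Throat t_e = 0.707 × 12 = 8.484 mm.
r_n/Ω = (0.6 × 550 × 8.484) / 2.0 = 1400 N/mm = 1.4 kN/mm.
L_req = P / (r_n/Ω) = 180 / 1.4 = 128.6 mm total.
Round up → use L = 130 mm.

L = 130 mm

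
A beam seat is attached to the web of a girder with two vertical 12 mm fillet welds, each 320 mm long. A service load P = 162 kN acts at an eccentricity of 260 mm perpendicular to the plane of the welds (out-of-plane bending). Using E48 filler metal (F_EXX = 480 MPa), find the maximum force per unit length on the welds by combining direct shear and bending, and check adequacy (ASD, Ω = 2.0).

f_max ≈ 1260 N/mm; NOT adequate

L_w = 2 × 320 = 640 mm; section modulus (unit throat) S = 2 × L²/6 = 34130 mm².
Direct shear f_v = P/L_w = 162×10³/640 = 253.1 N/mm.
Moment M = P × e = 162×10³ × 260 = 42120000 N·mm; bending f_b = M/S = 1234 N/mm.
f_max = √(f_v² + f_b²) = √(253.1² + 1234²) = 1260 N/mm.
r_n/Ω = (1/2.0) × 0.6 × 480 × (0.707 × 12) = 1222 N/mm → NOT adequate.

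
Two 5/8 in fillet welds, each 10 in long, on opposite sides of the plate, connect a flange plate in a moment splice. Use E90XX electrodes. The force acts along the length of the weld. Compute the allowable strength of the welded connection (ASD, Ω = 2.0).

E90XX → F_EXX = 90 ksi.
Effective throat t_e = 0.707 × 0.625 = 0.4419 in.
Total length L = 20 in; A_we = 0.4419 × 20 = 8.837 in².
F_nw = 0.6 F_EXX = 0.6 × 90 = 54 ksi.
R_n = 54 × 8.837 = 477.2 kip; R_n/Ω = 477.2/2.0 = 238.6 kip.

R_n/Ω ≈ 239 kip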